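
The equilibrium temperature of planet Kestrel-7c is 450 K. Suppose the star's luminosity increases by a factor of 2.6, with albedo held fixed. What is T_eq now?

T_eq ≈ 571 K

T_eq ∝ L^(1/4) · d^(−1/2).
T′ = 450 × 2.6^(1/4) = 571 K.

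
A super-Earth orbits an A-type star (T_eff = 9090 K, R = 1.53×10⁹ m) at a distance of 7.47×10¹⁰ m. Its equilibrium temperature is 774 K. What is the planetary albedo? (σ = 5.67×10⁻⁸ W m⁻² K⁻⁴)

A ≈ 0.50

L = 4πR_⋆²σT_⋆⁴ = 4π(1.53×10⁹)² × 5.67×10⁻⁸ × (9090)⁴ = 1.14×10²⁸ W.
S = L/(4πd²) = 1.62×10⁵ W m⁻².
From T_eq⁴ = S(1−A)/(4σ): 1−A = 4σT_eq⁴/S.
1−A = 4 × 5.67×10⁻⁸ × (774)⁴ / 1.62×10⁵ = 0.501.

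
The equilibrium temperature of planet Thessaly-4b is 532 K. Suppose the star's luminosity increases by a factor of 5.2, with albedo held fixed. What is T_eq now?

T_eq ∝ L^(1/4) · d^(−1/2).
T′ = 532 × 5.2^(1/4) = 803 K.

T_eq ≈ 803 K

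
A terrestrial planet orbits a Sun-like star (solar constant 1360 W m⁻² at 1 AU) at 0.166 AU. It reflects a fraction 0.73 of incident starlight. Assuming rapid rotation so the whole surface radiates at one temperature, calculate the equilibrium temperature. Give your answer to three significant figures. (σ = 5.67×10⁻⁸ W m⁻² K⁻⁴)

T_eq ≈ 492 K

Flux at 0.166 AU: S = 1360/0.166² = 4.94×10⁴ W m⁻².
Energy balance: absorbed = emitted ⇒ πR²·S(1−A) = 4πR²·σT_eq⁴, so T_eq⁴ = S(1−A)/(4σ).
T_eq = [4.94×10⁴ × 0.27 / (4 × 5.67×10⁻⁸)]^(1/4) = (5.88×10¹⁰)^(1/4) = 492 K.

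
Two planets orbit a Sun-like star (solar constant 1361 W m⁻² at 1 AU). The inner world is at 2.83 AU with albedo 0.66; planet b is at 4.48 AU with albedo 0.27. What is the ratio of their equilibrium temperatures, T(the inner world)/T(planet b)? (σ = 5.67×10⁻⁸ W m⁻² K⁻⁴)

T₁/T₂ ≈ 1.039

T_eq = [S₀(1−A)/(4σd²)]^(1/4), so T ∝ (1−A)^(1/4) / √d.
T₁ = [1361×0.34/(4×5.67×10⁻⁸×2.83²)]^(1/4) = 126.34 K.
T₂ = [1361×0.73/(4×5.67×10⁻⁸×4.48²)]^(1/4) = 121.55 K.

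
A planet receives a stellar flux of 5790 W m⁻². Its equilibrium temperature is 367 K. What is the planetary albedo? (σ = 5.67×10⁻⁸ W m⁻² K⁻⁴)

From T_eq⁴ = S(1−A)/(4σ): 1−A = 4σT_eq⁴/S.
1−A = 4 × 5.67×10⁻⁸ × (367)⁴ / 5790 = 0.711.

A ≈ 0.29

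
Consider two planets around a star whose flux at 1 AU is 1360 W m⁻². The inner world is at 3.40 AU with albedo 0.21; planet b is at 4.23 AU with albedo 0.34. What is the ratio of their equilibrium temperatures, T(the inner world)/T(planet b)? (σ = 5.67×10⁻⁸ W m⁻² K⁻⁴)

T₁/T₂ ≈ 1.167

T_eq = [S₀(1−A)/(4σd²)]^(1/4), so T ∝ (1−A)^(1/4) / √d.
T₁ = [1360×0.79/(4×5.67×10⁻⁸×3.40²)]^(1/4) = 142.28 K.
T₂ = [1360×0.66/(4×5.67×10⁻⁸×4.23²)]^(1/4) = 121.95 K.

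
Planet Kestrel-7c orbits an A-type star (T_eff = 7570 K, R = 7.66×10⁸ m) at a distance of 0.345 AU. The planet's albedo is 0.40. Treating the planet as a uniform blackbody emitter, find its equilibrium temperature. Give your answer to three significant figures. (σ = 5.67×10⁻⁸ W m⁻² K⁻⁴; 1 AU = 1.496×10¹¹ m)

T_eq ≈ 574 K

d = 0.345 AU = 5.16×10¹⁰ m.
L = 4πR_⋆²σT_⋆⁴ = 4π(7.66×10⁸)² × 5.67×10⁻⁸ × (7570)⁴ = 1.37×10²⁷ W.
S = L/(4πd²) = 4.10×10⁴ W m⁻².
Energy balance: absorbed = emitted ⇒ πR²·S(1−A) = 4πR²·σT_eq⁴, so T_eq⁴ = S(1−A)/(4σ).
T_eq = [4.10×10⁴ × 0.60 / (4 × 5.67×10⁻⁸)]^(1/4) = (1.09×10¹¹)^(1/4) = 574 K.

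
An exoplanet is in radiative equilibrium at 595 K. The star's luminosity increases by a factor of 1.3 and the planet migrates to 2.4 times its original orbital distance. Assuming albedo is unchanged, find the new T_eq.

T_eq ≈ 410 K

T_eq ∝ L^(1/4) · d^(−1/2).
T′ = 595 × 1.3^(1/4) / 2.4^(1/2) = 410 K.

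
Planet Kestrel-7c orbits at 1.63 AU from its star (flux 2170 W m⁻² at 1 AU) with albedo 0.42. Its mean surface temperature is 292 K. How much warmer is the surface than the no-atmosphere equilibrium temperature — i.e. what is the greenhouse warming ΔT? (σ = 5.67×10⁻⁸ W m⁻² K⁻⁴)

S = 2170/1.63² = 816.7 W m⁻².
T_eq = [S(1−A)/(4σ)]^(1/4) = [816.7×0.58/(4×5.67×10⁻⁸)]^(1/4) = 213.8 K.
ΔT = T_surf − T_eq = 292 − 213.8.

ΔT ≈ 78.2 K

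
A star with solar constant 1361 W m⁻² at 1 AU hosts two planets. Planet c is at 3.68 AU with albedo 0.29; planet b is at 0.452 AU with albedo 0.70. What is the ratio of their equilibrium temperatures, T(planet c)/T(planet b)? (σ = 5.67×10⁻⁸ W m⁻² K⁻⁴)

T_eq = [S₀(1−A)/(4σd²)]^(1/4), so T ∝ (1−A)^(1/4) / √d.
T₁ = [1361×0.71/(4×5.67×10⁻⁸×3.68²)]^(1/4) = 133.18 K.
T₂ = [1361×0.30/(4×5.67×10⁻⁸×0.452²)]^(1/4) = 306.38 K.

T₁/T₂ ≈ 0.435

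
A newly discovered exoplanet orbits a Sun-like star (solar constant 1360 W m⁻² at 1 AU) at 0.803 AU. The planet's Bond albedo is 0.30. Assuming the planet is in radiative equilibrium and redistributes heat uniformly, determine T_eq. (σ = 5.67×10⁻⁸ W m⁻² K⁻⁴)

Flux at 0.803 AU: S = 1360/0.803² = 2110 W m⁻².
Energy balance: absorbed = emitted ⇒ πR²·S(1−A) = 4πR²·σT_eq⁴, so T_eq⁴ = S(1−A)/(4σ).
T_eq = [2110 × 0.70 / (4 × 5.67×10⁻⁸)]^(1/4) = (6.51×10⁹)^(1/4) = 284 K.

T_eq ≈ 284 K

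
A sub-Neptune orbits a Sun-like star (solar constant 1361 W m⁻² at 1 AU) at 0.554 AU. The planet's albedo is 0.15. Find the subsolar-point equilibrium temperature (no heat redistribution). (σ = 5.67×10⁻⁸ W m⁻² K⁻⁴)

T_ss ≈ 508 K

Flux at 0.554 AU: S = 1361/0.554² = 4430 W m⁻².
At the subsolar point the surface absorbs S(1−A) and emits σT⁴ per unit area — no factor of 4, since only the local patch is in balance.
T = [4430 × 0.85 / 5.67×10⁻⁸]^(1/4) = (6.65×10¹⁰)^(1/4) = 508 K.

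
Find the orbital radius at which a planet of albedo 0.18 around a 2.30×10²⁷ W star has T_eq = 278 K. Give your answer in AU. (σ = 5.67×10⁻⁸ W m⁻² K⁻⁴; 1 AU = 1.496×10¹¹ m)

d ≈ 2.22 AU

From T_eq⁴ = L(1−A)/(16πσd²): d = √[L(1−A)/(16πσT_eq⁴)].
d = √[2.30×10²⁷ × 0.82 / (16π × 5.67×10⁻⁸ × (278)⁴)] = 3.33×10¹¹ m = 2.22 AU.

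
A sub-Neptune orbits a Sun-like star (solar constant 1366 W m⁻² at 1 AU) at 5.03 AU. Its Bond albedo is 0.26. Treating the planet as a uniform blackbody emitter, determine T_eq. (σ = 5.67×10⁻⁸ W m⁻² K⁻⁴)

T_eq ≈ 115 K

Flux at 5.03 AU: S = 1366/5.03² = 54.0 W m⁻².
Energy balance: absorbed = emitted ⇒ πR²·S(1−A) = 4πR²·σT_eq⁴, so T_eq⁴ = S(1−A)/(4σ).
T_eq = [54.0 × 0.74 / (4 × 5.67×10⁻⁸)]^(1/4) = (1.76×10⁸)^(1/4) = 115 K.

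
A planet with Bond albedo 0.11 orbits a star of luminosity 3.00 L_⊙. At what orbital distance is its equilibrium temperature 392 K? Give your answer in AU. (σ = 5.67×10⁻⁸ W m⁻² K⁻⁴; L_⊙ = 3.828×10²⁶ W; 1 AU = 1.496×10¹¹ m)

d ≈ 0.824 AU

L = 3.00 × 3.828×10²⁶ = 1.15×10²⁷ W.
From T_eq⁴ = L(1−A)/(16πσd²): d = √[L(1−A)/(16πσT_eq⁴)].
d = √[1.15×10²⁷ × 0.89 / (16π × 5.67×10⁻⁸ × (392)⁴)] = 1.23×10¹¹ m = 0.824 AU.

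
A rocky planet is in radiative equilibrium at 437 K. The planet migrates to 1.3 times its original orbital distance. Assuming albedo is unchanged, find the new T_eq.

T_eq ∝ L^(1/4) · d^(−1/2).
T′ = 437 / 1.3^(1/2) = 383 K.

T_eq ≈ 383 K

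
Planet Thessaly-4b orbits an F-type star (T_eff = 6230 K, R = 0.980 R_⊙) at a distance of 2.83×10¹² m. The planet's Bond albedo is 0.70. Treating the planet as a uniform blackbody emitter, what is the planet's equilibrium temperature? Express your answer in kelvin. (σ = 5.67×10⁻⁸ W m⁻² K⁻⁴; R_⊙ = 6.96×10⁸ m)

T_eq ≈ 50.6 K

R_⋆ = 0.980 × 6.96×10⁸ = 6.82×10⁸ m.
L = 4πR_⋆²σT_⋆⁴ = 4π(6.82×10⁸)² × 5.67×10⁻⁸ × (6230)⁴ = 4.99×10²⁶ W.
S = L/(4πd²) = 4.96 W m⁻².
Energy balance: absorbed = emitted ⇒ πR²·S(1−A) = 4πR²·σT_eq⁴, so T_eq⁴ = S(1−A)/(4σ).
T_eq = [4.96 × 0.30 / (4 × 5.67×10⁻⁸)]^(1/4) = (6.56×10⁶)^(1/4) = 50.6 K.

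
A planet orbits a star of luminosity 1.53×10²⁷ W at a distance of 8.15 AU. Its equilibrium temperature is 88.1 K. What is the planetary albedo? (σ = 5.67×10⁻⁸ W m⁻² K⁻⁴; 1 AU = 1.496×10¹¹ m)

A ≈ 0.83

d = 8.15 AU = 1.22×10¹² m.
Flux: S = L/(4πd²) = 1.53×10²⁷/(4π×(1.22×10¹²)²) = 81.9 W m⁻².
From T_eq⁴ = S(1−A)/(4σ): 1−A = 4σT_eq⁴/S.
1−A = 4 × 5.67×10⁻⁸ × (88.1)⁴ / 81.9 = 0.167.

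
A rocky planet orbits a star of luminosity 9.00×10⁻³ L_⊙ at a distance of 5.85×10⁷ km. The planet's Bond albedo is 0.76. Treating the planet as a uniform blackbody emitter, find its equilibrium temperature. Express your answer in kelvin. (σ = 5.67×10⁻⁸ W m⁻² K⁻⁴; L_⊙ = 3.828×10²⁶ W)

T_eq ≈ 96.0 K

d = 5.85×10⁷ km = 5.85×10¹⁰ m.
L = 9.00×10⁻³ × 3.828×10²⁶ = 3.45×10²⁴ W.
Flux: S = L/(4πd²) = 3.45×10²⁴/(4π×(5.85×10¹⁰)²) = 80.1 W m⁻².
Energy balance: absorbed = emitted ⇒ πR²·S(1−A) = 4πR²·σT_eq⁴, so T_eq⁴ = S(1−A)/(4σ).
T_eq = [80.1 × 0.24 / (4 × 5.67×10⁻⁸)]^(1/4) = (8.48×10⁷)^(1/4) = 96.0 K.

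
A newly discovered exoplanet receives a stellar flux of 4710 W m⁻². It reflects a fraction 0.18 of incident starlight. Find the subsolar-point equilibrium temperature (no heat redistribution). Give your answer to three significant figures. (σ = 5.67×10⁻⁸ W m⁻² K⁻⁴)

At the subsolar point the surface absorbs S(1−A) and emits σT⁴ per unit area — no factor of 4, since only the local patch is in balance.
T = [4710 × 0.82 / 5.67×10⁻⁸]^(1/4) = (6.81×10¹⁰)^(1/4) = 511 K.

T_ss ≈ 511 K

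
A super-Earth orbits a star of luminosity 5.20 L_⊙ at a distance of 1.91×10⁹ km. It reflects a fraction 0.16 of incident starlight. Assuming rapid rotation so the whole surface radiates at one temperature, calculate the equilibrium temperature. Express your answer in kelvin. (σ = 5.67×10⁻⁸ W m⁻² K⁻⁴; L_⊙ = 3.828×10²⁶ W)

T_eq ≈ 113 K

d = 1.91×10⁹ km = 1.91×10¹² m.
L = 5.20 × 3.828×10²⁶ = 1.99×10²⁷ W.
Flux: S = L/(4πd²) = 1.99×10²⁷/(4π×(1.91×10¹²)²) = 43.4 W m⁻².
Energy balance: absorbed = emitted ⇒ πR²·S(1−A) = 4πR²·σT_eq⁴, so T_eq⁴ = S(1−A)/(4σ).
T_eq = [43.4 × 0.84 / (4 × 5.67×10⁻⁸)]^(1/4) = (1.61×10⁸)^(1/4) = 113 K.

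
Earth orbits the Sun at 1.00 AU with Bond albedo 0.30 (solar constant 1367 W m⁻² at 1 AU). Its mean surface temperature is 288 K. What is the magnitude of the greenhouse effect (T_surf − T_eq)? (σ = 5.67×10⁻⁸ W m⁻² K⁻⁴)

ΔT ≈ 33.1 K

S = 1367/1.00² = 1367 W m⁻².
T_eq = [S(1−A)/(4σ)]^(1/4) = [1367×0.70/(4×5.67×10⁻⁸)]^(1/4) = 254.9 K.
ΔT = T_surf − T_eq = 288 − 254.9.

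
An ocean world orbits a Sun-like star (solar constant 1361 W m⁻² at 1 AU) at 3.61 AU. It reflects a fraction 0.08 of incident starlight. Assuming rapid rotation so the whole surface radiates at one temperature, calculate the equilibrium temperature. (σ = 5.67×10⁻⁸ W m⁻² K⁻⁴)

Flux at 3.61 AU: S = 1361/3.61² = 104 W m⁻².
Energy balance: absorbed = emitted ⇒ πR²·S(1−A) = 4πR²·σT_eq⁴, so T_eq⁴ = S(1−A)/(4σ).
T_eq = [104 × 0.92 / (4 × 5.67×10⁻⁸)]^(1/4) = (4.24×10⁸)^(1/4) = 143 K.

T_eq ≈ 143 K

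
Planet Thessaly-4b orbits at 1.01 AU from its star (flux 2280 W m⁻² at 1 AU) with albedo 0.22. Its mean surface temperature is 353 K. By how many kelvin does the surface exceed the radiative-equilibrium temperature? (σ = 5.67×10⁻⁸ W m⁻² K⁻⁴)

ΔT ≈ 56.9 K

S = 2280/1.01² = 2235 W m⁻².
T_eq = [S(1−A)/(4σ)]^(1/4) = [2235×0.78/(4×5.67×10⁻⁸)]^(1/4) = 296.1 K.
ΔT = T_surf − T_eq = 353 − 296.1.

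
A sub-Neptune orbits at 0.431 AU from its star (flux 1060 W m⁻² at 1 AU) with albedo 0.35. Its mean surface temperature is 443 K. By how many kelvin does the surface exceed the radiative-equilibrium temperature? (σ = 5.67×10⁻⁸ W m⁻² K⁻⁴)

S = 1060/0.431² = 5706 W m⁻².
T_eq = [S(1−A)/(4σ)]^(1/4) = [5706×0.65/(4×5.67×10⁻⁸)]^(1/4) = 357.6 K.
ΔT = T_surf − T_eq = 443 − 357.6.

ΔT ≈ 85.4 K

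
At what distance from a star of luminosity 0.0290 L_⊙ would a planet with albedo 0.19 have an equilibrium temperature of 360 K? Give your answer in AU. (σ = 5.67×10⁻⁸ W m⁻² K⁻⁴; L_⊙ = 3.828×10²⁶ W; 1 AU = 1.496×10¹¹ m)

d ≈ 0.0916 AU

L = 0.0290 × 3.828×10²⁶ = 1.11×10²⁵ W.
From T_eq⁴ = L(1−A)/(16πσd²): d = √[L(1−A)/(16πσT_eq⁴)].
d = √[1.11×10²⁵ × 0.81 / (16π × 5.67×10⁻⁸ × (360)⁴)] = 1.37×10¹⁰ m = 0.0916 AU.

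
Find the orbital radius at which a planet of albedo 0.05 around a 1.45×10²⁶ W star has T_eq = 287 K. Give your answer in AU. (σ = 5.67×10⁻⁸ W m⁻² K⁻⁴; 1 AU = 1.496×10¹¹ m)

From T_eq⁴ = L(1−A)/(16πσd²): d = √[L(1−A)/(16πσT_eq⁴)].
d = √[1.45×10²⁶ × 0.95 / (16π × 5.67×10⁻⁸ × (287)⁴)] = 8.44×10¹⁰ m = 0.564 AU.

d ≈ 0.564 AU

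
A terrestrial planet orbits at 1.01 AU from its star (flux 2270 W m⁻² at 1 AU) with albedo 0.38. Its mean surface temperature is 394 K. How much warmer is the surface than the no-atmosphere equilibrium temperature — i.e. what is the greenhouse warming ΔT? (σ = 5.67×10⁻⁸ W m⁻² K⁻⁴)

ΔT ≈ 114.7 K

S = 2270/1.01² = 2225 W m⁻².
T_eq = [S(1−A)/(4σ)]^(1/4) = [2225×0.62/(4×5.67×10⁻⁸)]^(1/4) = 279.3 K.
ΔT = T_surf − T_eq = 394 − 279.3.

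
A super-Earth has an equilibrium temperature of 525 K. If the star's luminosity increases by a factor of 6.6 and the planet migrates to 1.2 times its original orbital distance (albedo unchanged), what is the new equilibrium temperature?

T_eq ∝ L^(1/4) · d^(−1/2).
T′ = 525 × 6.6^(1/4) / 1.2^(1/2) = 768 K.

T_eq ≈ 768 K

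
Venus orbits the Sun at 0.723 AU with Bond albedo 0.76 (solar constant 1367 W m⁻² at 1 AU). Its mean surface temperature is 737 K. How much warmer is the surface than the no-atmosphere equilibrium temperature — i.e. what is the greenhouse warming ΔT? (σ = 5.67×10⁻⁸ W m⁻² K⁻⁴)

ΔT ≈ 507.6 K

S = 1367/0.723² = 2615 W m⁻².
T_eq = [S(1−A)/(4σ)]^(1/4) = [2615×0.24/(4×5.67×10⁻⁸)]^(1/4) = 229.4 K.
ΔT = T_surf − T_eq = 737 − 229.4.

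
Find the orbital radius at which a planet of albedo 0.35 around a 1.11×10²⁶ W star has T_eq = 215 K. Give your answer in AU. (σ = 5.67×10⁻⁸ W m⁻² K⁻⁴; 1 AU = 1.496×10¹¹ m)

From T_eq⁴ = L(1−A)/(16πσd²): d = √[L(1−A)/(16πσT_eq⁴)].
d = √[1.11×10²⁶ × 0.65 / (16π × 5.67×10⁻⁸ × (215)⁴)] = 1.09×10¹¹ m = 0.728 AU.

d ≈ 0.728 AU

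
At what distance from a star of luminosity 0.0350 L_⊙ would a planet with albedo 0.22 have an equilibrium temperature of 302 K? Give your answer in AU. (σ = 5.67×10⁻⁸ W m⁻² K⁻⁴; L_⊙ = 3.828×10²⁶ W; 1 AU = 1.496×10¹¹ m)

d ≈ 0.140 AU

L = 0.0350 × 3.828×10²⁶ = 1.34×10²⁵ W.
From T_eq⁴ = L(1−A)/(16πσd²): d = √[L(1−A)/(16πσT_eq⁴)].
d = √[1.34×10²⁵ × 0.78 / (16π × 5.67×10⁻⁸ × (302)⁴)] = 2.10×10¹⁰ m = 0.140 AU.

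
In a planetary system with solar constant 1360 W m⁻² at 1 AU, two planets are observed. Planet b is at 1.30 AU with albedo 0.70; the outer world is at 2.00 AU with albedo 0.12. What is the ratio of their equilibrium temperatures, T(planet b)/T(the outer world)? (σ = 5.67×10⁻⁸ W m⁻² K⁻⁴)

T₁/T₂ ≈ 0.948

T_eq = [S₀(1−A)/(4σd²)]^(1/4), so T ∝ (1−A)^(1/4) / √d.
T₁ = [1360×0.30/(4×5.67×10⁻⁸×1.30²)]^(1/4) = 180.63 K.
T₂ = [1360×0.88/(4×5.67×10⁻⁸×2.00²)]^(1/4) = 190.58 K.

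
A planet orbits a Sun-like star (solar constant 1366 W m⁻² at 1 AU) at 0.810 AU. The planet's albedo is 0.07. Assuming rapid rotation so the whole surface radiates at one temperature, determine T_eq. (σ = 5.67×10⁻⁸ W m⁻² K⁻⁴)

Flux at 0.810 AU: S = 1366/0.810² = 2080 W m⁻².
Energy balance: absorbed = emitted ⇒ πR²·S(1−A) = 4πR²·σT_eq⁴, so T_eq⁴ = S(1−A)/(4σ).
T_eq = [2080 × 0.93 / (4 × 5.67×10⁻⁸)]^(1/4) = (8.54×10⁹)^(1/4) = 304 K.

T_eq ≈ 304 K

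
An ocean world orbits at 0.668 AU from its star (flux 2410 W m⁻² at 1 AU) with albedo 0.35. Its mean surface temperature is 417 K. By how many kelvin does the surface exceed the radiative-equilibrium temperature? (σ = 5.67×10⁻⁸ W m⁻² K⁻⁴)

S = 2410/0.668² = 5401 W m⁻².
T_eq = [S(1−A)/(4σ)]^(1/4) = [5401×0.65/(4×5.67×10⁻⁸)]^(1/4) = 352.7 K.
ΔT = T_surf − T_eq = 417 − 352.7.

ΔT ≈ 64.3 K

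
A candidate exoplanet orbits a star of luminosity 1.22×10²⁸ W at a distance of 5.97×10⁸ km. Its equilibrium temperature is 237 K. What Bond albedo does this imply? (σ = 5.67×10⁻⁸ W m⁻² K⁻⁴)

A ≈ 0.74

d = 5.97×10⁸ km = 5.97×10¹¹ m.
Flux: S = L/(4πd²) = 1.22×10²⁸/(4π×(5.97×10¹¹)²) = 2720 W m⁻².
From T_eq⁴ = S(1−A)/(4σ): 1−A = 4σT_eq⁴/S.
1−A = 4 × 5.67×10⁻⁸ × (237)⁴ / 2720 = 0.263.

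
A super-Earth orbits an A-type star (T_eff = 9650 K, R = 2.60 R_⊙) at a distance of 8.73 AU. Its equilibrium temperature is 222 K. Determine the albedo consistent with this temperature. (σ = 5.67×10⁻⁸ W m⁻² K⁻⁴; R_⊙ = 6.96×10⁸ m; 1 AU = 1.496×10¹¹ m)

A ≈ 0.42

R_⋆ = 2.60 × 6.96×10⁸ = 1.81×10⁹ m.
d = 8.73 AU = 1.31×10¹² m.
L = 4πR_⋆²σT_⋆⁴ = 4π(1.81×10⁹)² × 5.67×10⁻⁸ × (9650)⁴ = 2.02×10²⁸ W.
S = L/(4πd²) = 944 W m⁻².
From T_eq⁴ = S(1−A)/(4σ): 1−A = 4σT_eq⁴/S.
1−A = 4 × 5.67×10⁻⁸ × (222)⁴ / 944 = 0.584.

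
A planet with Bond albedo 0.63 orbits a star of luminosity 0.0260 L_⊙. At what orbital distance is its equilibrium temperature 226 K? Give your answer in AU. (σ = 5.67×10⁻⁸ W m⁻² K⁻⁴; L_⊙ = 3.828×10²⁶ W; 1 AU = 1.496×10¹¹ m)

L = 0.0260 × 3.828×10²⁶ = 9.95×10²⁴ W.
From T_eq⁴ = L(1−A)/(16πσd²): d = √[L(1−A)/(16πσT_eq⁴)].
d = √[9.95×10²⁴ × 0.37 / (16π × 5.67×10⁻⁸ × (226)⁴)] = 2.23×10¹⁰ m = 0.149 AU.

d ≈ 0.149 AU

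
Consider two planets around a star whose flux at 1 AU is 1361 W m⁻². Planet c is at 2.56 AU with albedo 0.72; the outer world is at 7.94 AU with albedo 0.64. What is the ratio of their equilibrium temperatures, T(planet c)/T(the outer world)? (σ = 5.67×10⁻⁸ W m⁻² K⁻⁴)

T₁/T₂ ≈ 1.654

T_eq = [S₀(1−A)/(4σd²)]^(1/4), so T ∝ (1−A)^(1/4) / √d.
T₁ = [1361×0.28/(4×5.67×10⁻⁸×2.56²)]^(1/4) = 126.54 K.
T₂ = [1361×0.36/(4×5.67×10⁻⁸×7.94²)]^(1/4) = 76.51 K.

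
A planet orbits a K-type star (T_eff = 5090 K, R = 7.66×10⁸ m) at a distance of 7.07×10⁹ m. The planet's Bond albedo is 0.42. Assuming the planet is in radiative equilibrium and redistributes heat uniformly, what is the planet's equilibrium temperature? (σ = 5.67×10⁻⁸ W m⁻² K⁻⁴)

T_eq ≈ 1030 K

L = 4πR_⋆²σT_⋆⁴ = 4π(7.66×10⁸)² × 5.67×10⁻⁸ × (5090)⁴ = 2.81×10²⁶ W.
S = L/(4πd²) = 4.47×10⁵ W m⁻².
Energy balance: absorbed = emitted ⇒ πR²·S(1−A) = 4πR²·σT_eq⁴, so T_eq⁴ = S(1−A)/(4σ).
T_eq = [4.47×10⁵ × 0.58 / (4 × 5.67×10⁻⁸)]^(1/4) = (1.14×10¹²)^(1/4) = 1030 K.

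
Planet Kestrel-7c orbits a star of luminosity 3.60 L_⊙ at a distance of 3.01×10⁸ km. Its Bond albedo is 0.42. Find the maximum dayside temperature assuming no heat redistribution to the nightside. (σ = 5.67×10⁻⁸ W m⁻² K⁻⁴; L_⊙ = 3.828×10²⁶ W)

d = 3.01×10⁸ km = 3.01×10¹¹ m.
L = 3.60 × 3.828×10²⁶ = 1.38×10²⁷ W.
Flux: S = L/(4πd²) = 1.38×10²⁷/(4π×(3.01×10¹¹)²) = 1210 W m⁻².
With no redistribution each surface element balances locally: S(1−A) = σT⁴.
T = [1210 × 0.58 / 5.67×10⁻⁸]^(1/4) = (1.24×10¹⁰)^(1/4) = 334 K.

T_ss ≈ 334 K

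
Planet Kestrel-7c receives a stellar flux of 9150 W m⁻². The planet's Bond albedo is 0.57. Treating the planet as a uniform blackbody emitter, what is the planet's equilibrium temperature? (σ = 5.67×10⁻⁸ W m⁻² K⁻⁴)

T_eq ≈ 363 K

Energy balance: absorbed = emitted ⇒ πR²·S(1−A) = 4πR²·σT_eq⁴, so T_eq⁴ = S(1−A)/(4σ).
T_eq = [9150 × 0.43 / (4 × 5.67×10⁻⁸)]^(1/4) = (1.73×10¹⁰)^(1/4) = 363 K.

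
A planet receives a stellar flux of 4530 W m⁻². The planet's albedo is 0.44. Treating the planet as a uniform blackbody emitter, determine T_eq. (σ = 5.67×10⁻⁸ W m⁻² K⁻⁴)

T_eq ≈ 325 K

Energy balance: absorbed = emitted ⇒ πR²·S(1−A) = 4πR²·σT_eq⁴, so T_eq⁴ = S(1−A)/(4σ).
T_eq = [4530 × 0.56 / (4 × 5.67×10⁻⁸)]^(1/4) = (1.12×10¹⁰)^(1/4) = 325 K.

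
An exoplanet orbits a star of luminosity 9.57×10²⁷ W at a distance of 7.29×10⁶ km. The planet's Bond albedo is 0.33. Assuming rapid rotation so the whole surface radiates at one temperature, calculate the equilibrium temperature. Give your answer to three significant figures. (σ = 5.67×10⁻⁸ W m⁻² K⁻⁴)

d = 7.29×10⁶ km = 7.29×10⁹ m.
Flux: S = L/(4πd²) = 9.57×10²⁷/(4π×(7.29×10⁹)²) = 1.43×10⁷ W m⁻².
Energy balance: absorbed = emitted ⇒ πR²·S(1−A) = 4πR²·σT_eq⁴, so T_eq⁴ = S(1−A)/(4σ).
T_eq = [1.43×10⁷ × 0.67 / (4 × 5.67×10⁻⁸)]^(1/4) = (4.23×10¹³)^(1/4) = 2550 K.

T_eq ≈ 2550 K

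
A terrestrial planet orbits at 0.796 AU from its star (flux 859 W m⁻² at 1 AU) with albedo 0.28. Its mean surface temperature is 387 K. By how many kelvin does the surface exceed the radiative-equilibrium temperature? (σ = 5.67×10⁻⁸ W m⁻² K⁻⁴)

ΔT ≈ 130.9 K

S = 859/0.796² = 1356 W m⁻².
T_eq = [S(1−A)/(4σ)]^(1/4) = [1356×0.72/(4×5.67×10⁻⁸)]^(1/4) = 256.1 K.
ΔT = T_surf − T_eq = 387 − 256.1.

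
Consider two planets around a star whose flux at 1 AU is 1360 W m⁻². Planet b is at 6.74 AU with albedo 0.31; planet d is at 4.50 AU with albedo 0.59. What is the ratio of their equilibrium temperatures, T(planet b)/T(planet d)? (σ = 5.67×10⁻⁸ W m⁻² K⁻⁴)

T_eq = [S₀(1−A)/(4σd²)]^(1/4), so T ∝ (1−A)^(1/4) / √d.
T₁ = [1360×0.69/(4×5.67×10⁻⁸×6.74²)]^(1/4) = 97.69 K.
T₂ = [1360×0.41/(4×5.67×10⁻⁸×4.50²)]^(1/4) = 104.97 K.

T₁/T₂ ≈ 0.931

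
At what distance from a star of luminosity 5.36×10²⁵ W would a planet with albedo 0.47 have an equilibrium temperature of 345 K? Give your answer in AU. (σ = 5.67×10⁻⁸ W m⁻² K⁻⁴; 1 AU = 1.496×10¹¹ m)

d ≈ 0.177 AU

From T_eq⁴ = L(1−A)/(16πσd²): d = √[L(1−A)/(16πσT_eq⁴)].
d = √[5.36×10²⁵ × 0.53 / (16π × 5.67×10⁻⁸ × (345)⁴)] = 2.65×10¹⁰ m = 0.177 AU.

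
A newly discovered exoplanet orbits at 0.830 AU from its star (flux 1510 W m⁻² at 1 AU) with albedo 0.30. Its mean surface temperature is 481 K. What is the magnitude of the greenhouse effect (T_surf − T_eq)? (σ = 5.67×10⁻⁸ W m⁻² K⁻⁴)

ΔT ≈ 194.2 K

S = 1510/0.830² = 2192 W m⁻².
T_eq = [S(1−A)/(4σ)]^(1/4) = [2192×0.70/(4×5.67×10⁻⁸)]^(1/4) = 286.8 K.
ΔT = T_surf − T_eq = 481 − 286.8.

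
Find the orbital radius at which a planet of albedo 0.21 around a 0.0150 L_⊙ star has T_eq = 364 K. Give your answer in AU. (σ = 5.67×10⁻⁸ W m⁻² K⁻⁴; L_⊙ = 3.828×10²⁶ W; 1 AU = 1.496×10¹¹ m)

d ≈ 0.0636 AU

L = 0.0150 × 3.828×10²⁶ = 5.74×10²⁴ W.
From T_eq⁴ = L(1−A)/(16πσd²): d = √[L(1−A)/(16πσT_eq⁴)].
d = √[5.74×10²⁴ × 0.79 / (16π × 5.67×10⁻⁸ × (364)⁴)] = 9.52×10⁹ m = 0.0636 AU.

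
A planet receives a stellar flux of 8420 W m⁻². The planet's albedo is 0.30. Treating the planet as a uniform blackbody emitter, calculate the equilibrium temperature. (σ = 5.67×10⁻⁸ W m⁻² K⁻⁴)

T_eq ≈ 402 K

Energy balance: absorbed = emitted ⇒ πR²·S(1−A) = 4πR²·σT_eq⁴, so T_eq⁴ = S(1−A)/(4σ).
T_eq = [8420 × 0.70 / (4 × 5.67×10⁻⁸)]^(1/4) = (2.60×10¹⁰)^(1/4) = 402 K.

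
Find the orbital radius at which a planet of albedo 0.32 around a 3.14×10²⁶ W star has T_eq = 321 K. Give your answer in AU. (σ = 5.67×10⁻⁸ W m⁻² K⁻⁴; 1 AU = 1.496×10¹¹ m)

From T_eq⁴ = L(1−A)/(16πσd²): d = √[L(1−A)/(16πσT_eq⁴)].
d = √[3.14×10²⁶ × 0.68 / (16π × 5.67×10⁻⁸ × (321)⁴)] = 8.40×10¹⁰ m = 0.562 AU.

d ≈ 0.562 AU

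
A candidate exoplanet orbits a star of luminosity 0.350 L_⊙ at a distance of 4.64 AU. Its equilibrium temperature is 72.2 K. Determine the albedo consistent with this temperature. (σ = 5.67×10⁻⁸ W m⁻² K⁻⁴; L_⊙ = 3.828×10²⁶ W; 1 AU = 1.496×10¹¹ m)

d = 4.64 AU = 6.94×10¹¹ m.
L = 0.350 × 3.828×10²⁶ = 1.34×10²⁶ W.
Flux: S = L/(4πd²) = 1.34×10²⁶/(4π×(6.94×10¹¹)²) = 22.1 W m⁻².
From T_eq⁴ = S(1−A)/(4σ): 1−A = 4σT_eq⁴/S.
1−A = 4 × 5.67×10⁻⁸ × (72.2)⁴ / 22.1 = 0.279.

A ≈ 0.72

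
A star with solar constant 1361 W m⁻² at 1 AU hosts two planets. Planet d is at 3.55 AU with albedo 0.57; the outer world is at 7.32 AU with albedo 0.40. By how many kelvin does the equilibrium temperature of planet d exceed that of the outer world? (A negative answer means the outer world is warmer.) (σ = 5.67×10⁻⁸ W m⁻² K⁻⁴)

T_eq = [S₀(1−A)/(4σd²)]^(1/4), so T ∝ (1−A)^(1/4) / √d.
T₁ = [1361×0.43/(4×5.67×10⁻⁸×3.55²)]^(1/4) = 119.62 K.
T₂ = [1361×0.60/(4×5.67×10⁻⁸×7.32²)]^(1/4) = 90.54 K.

ΔT ≈ 29.1 K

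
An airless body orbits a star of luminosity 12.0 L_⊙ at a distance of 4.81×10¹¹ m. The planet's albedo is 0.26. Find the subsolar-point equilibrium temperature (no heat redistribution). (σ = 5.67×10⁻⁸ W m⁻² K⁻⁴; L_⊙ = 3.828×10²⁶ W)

L = 12.0 × 3.828×10²⁶ = 4.59×10²⁷ W.
Flux: S = L/(4πd²) = 4.59×10²⁷/(4π×(4.81×10¹¹)²) = 1580 W m⁻².
At the subsolar point the surface absorbs S(1−A) and emits σT⁴ per unit area — no factor of 4, since only the local patch is in balance.
T = [1580 × 0.74 / 5.67×10⁻⁸]^(1/4) = (2.06×10¹⁰)^(1/4) = 379 K.

T_ss ≈ 379 K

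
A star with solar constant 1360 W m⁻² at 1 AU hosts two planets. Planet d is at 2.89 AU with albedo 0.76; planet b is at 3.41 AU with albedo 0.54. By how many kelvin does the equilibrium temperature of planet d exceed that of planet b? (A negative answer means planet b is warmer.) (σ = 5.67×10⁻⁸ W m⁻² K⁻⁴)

T_eq = [S₀(1−A)/(4σd²)]^(1/4), so T ∝ (1−A)^(1/4) / √d.
T₁ = [1360×0.24/(4×5.67×10⁻⁸×2.89²)]^(1/4) = 114.57 K.
T₂ = [1360×0.46/(4×5.67×10⁻⁸×3.41²)]^(1/4) = 124.10 K.

ΔT ≈ -9.5 K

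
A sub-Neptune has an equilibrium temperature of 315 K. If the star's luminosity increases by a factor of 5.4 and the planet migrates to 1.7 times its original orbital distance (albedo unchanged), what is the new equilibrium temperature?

T_eq ≈ 368 K

T_eq ∝ L^(1/4) · d^(−1/2).
T′ = 315 × 5.4^(1/4) / 1.7^(1/2) = 368 K.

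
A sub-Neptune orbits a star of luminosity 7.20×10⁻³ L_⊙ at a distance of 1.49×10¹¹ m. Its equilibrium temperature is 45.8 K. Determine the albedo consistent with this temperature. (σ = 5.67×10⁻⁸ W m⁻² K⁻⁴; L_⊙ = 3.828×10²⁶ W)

L = 7.20×10⁻³ × 3.828×10²⁶ = 2.76×10²⁴ W.
Flux: S = L/(4πd²) = 2.76×10²⁴/(4π×(1.49×10¹¹)²) = 9.88 W m⁻².
From T_eq⁴ = S(1−A)/(4σ): 1−A = 4σT_eq⁴/S.
1−A = 4 × 5.67×10⁻⁸ × (45.8)⁴ / 9.88 = 0.101.

A ≈ 0.90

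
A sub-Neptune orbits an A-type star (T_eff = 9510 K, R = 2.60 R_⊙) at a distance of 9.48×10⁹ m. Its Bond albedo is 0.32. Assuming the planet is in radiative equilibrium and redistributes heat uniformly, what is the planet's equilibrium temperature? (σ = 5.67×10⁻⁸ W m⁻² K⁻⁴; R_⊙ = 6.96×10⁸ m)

T_eq ≈ 2670 K

R_⋆ = 2.60 × 6.96×10⁸ = 1.81×10⁹ m.
L = 4πR_⋆²σT_⋆⁴ = 4π(1.81×10⁹)² × 5.67×10⁻⁸ × (9510)⁴ = 1.91×10²⁸ W.
S = L/(4πd²) = 1.69×10⁷ W m⁻².
Energy balance: absorbed = emitted ⇒ πR²·S(1−A) = 4πR²·σT_eq⁴, so T_eq⁴ = S(1−A)/(4σ).
T_eq = [1.69×10⁷ × 0.68 / (4 × 5.67×10⁻⁸)]^(1/4) = (5.07×10¹³)^(1/4) = 2670 K.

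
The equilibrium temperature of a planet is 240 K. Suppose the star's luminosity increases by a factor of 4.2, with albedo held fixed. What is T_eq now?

T_eq ≈ 344 K

T_eq ∝ L^(1/4) · d^(−1/2).
T′ = 240 × 4.2^(1/4) = 344 K.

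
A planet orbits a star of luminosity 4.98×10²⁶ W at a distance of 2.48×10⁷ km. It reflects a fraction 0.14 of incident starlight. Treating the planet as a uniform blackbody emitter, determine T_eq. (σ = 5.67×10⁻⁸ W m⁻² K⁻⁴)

d = 2.48×10⁷ km = 2.48×10¹⁰ m.
Flux: S = L/(4πd²) = 4.98×10²⁶/(4π×(2.48×10¹⁰)²) = 6.44×10⁴ W m⁻².
Energy balance: absorbed = emitted ⇒ πR²·S(1−A) = 4πR²·σT_eq⁴, so T_eq⁴ = S(1−A)/(4σ).
T_eq = [6.44×10⁴ × 0.86 / (4 × 5.67×10⁻⁸)]^(1/4) = (2.44×10¹¹)^(1/4) = 703 K.

T_eq ≈ 703 K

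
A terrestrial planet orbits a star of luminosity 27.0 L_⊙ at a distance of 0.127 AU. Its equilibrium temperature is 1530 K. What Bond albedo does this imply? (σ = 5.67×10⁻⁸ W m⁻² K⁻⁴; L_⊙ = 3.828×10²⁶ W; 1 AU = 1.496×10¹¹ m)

d = 0.127 AU = 1.90×10¹⁰ m.
L = 27.0 × 3.828×10²⁶ = 1.03×10²⁸ W.
Flux: S = L/(4πd²) = 1.03×10²⁸/(4π×(1.90×10¹⁰)²) = 2.28×10⁶ W m⁻².
From T_eq⁴ = S(1−A)/(4σ): 1−A = 4σT_eq⁴/S.
1−A = 4 × 5.67×10⁻⁸ × (1530)⁴ / 2.28×10⁶ = 0.545.

A ≈ 0.45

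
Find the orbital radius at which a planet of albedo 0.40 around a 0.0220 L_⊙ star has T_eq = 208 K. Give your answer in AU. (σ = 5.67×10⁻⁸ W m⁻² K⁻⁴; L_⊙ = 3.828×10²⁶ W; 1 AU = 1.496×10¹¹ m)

d ≈ 0.206 AU

L = 0.0220 × 3.828×10²⁶ = 8.42×10²⁴ W.
From T_eq⁴ = L(1−A)/(16πσd²): d = √[L(1−A)/(16πσT_eq⁴)].
d = √[8.42×10²⁴ × 0.60 / (16π × 5.67×10⁻⁸ × (208)⁴)] = 3.08×10¹⁰ m = 0.206 AU.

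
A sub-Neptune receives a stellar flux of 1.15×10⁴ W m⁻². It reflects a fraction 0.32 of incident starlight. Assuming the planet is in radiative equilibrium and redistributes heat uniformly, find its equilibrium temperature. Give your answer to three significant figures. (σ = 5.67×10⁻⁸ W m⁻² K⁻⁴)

Energy balance: absorbed = emitted ⇒ πR²·S(1−A) = 4πR²·σT_eq⁴, so T_eq⁴ = S(1−A)/(4σ).
T_eq = [1.15×10⁴ × 0.68 / (4 × 5.67×10⁻⁸)]^(1/4) = (3.45×10¹⁰)^(1/4) = 431 K.

T_eq ≈ 431 K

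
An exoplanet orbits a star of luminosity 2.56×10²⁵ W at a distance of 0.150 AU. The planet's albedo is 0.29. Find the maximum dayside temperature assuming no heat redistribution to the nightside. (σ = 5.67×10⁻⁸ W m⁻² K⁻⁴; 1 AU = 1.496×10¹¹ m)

T_ss ≈ 474 K

d = 0.150 AU = 2.24×10¹⁰ m.
Flux: S = L/(4πd²) = 2.56×10²⁵/(4π×(2.24×10¹⁰)²) = 4050 W m⁻².
With no redistribution each surface element balances locally: S(1−A) = σT⁴.
T = [4050 × 0.71 / 5.67×10⁻⁸]^(1/4) = (5.07×10¹⁰)^(1/4) = 474 K.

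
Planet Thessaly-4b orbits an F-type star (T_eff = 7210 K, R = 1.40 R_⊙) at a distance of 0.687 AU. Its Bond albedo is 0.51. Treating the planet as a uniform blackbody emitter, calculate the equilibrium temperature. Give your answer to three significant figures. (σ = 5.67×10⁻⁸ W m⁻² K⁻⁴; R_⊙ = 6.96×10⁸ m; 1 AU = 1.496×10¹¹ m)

T_eq ≈ 415 K

R_⋆ = 1.40 × 6.96×10⁸ = 9.74×10⁸ m.
d = 0.687 AU = 1.03×10¹¹ m.
L = 4πR_⋆²σT_⋆⁴ = 4π(9.74×10⁸)² × 5.67×10⁻⁸ × (7210)⁴ = 1.83×10²⁷ W.
S = L/(4πd²) = 1.38×10⁴ W m⁻².
Energy balance: absorbed = emitted ⇒ πR²·S(1−A) = 4πR²·σT_eq⁴, so T_eq⁴ = S(1−A)/(4σ).
T_eq = [1.38×10⁴ × 0.49 / (4 × 5.67×10⁻⁸)]^(1/4) = (2.98×10¹⁰)^(1/4) = 415 K.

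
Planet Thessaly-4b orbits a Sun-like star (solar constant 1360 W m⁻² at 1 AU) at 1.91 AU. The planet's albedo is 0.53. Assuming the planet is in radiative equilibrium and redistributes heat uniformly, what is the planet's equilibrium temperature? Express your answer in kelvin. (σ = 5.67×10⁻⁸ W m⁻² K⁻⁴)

T_eq ≈ 167 K

Flux at 1.91 AU: S = 1360/1.91² = 373 W m⁻².
Energy balance: absorbed = emitted ⇒ πR²·S(1−A) = 4πR²·σT_eq⁴, so T_eq⁴ = S(1−A)/(4σ).
T_eq = [373 × 0.47 / (4 × 5.67×10⁻⁸)]^(1/4) = (7.73×10⁸)^(1/4) = 167 K.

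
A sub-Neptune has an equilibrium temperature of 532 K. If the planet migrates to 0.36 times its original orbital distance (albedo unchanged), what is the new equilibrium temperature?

T_eq ≈ 887 K

T_eq ∝ L^(1/4) · d^(−1/2).
T′ = 532 / 0.36^(1/2) = 887 K.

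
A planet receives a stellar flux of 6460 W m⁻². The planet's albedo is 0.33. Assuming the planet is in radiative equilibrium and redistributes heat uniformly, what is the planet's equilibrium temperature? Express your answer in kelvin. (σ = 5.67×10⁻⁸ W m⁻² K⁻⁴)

Energy balance: absorbed = emitted ⇒ πR²·S(1−A) = 4πR²·σT_eq⁴, so T_eq⁴ = S(1−A)/(4σ).
T_eq = [6460 × 0.67 / (4 × 5.67×10⁻⁸)]^(1/4) = (1.91×10¹⁰)^(1/4) = 372 K.

T_eq ≈ 372 K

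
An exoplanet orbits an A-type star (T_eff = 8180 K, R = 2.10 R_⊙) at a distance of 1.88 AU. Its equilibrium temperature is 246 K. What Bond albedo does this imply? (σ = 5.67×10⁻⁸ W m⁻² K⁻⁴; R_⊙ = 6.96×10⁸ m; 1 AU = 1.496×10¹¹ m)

R_⋆ = 2.10 × 6.96×10⁸ = 1.46×10⁹ m.
d = 1.88 AU = 2.81×10¹¹ m.
L = 4πR_⋆²σT_⋆⁴ = 4π(1.46×10⁹)² × 5.67×10⁻⁸ × (8180)⁴ = 6.81×10²⁷ W.
S = L/(4πd²) = 6860 W m⁻².
From T_eq⁴ = S(1−A)/(4σ): 1−A = 4σT_eq⁴/S.
1−A = 4 × 5.67×10⁻⁸ × (246)⁴ / 6860 = 0.121.

A ≈ 0.88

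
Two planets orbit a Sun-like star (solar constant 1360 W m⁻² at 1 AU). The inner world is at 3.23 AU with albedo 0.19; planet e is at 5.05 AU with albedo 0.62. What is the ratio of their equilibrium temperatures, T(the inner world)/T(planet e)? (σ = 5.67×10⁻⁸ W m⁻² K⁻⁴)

T₁/T₂ ≈ 1.511

T_eq = [S₀(1−A)/(4σd²)]^(1/4), so T ∝ (1−A)^(1/4) / √d.
T₁ = [1360×0.81/(4×5.67×10⁻⁸×3.23²)]^(1/4) = 146.89 K.
T₂ = [1360×0.38/(4×5.67×10⁻⁸×5.05²)]^(1/4) = 97.22 K.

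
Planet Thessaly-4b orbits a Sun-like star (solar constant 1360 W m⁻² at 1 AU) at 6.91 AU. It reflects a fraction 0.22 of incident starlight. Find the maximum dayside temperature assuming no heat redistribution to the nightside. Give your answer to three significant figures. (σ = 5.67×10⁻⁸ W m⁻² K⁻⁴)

T_ss ≈ 141 K

Flux at 6.91 AU: S = 1360/6.91² = 28.5 W m⁻².
With no redistribution each surface element balances locally: S(1−A) = σT⁴.
T = [28.5 × 0.78 / 5.67×10⁻⁸]^(1/4) = (3.92×10⁸)^(1/4) = 141 K.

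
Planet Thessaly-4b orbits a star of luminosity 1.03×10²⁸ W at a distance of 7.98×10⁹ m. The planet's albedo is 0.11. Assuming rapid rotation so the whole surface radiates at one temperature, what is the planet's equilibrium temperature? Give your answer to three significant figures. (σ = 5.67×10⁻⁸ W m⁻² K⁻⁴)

Flux: S = L/(4πd²) = 1.03×10²⁸/(4π×(7.98×10⁹)²) = 1.29×10⁷ W m⁻².
Energy balance: absorbed = emitted ⇒ πR²·S(1−A) = 4πR²·σT_eq⁴, so T_eq⁴ = S(1−A)/(4σ).
T_eq = [1.29×10⁷ × 0.89 / (4 × 5.67×10⁻⁸)]^(1/4) = (5.05×10¹³)^(1/4) = 2670 K.

T_eq ≈ 2670 K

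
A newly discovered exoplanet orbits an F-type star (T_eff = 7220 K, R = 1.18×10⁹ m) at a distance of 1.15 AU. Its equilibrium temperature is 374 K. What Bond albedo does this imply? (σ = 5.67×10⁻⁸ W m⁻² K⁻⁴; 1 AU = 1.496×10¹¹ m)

d = 1.15 AU = 1.72×10¹¹ m.
L = 4πR_⋆²σT_⋆⁴ = 4π(1.18×10⁹)² × 5.67×10⁻⁸ × (7220)⁴ = 2.70×10²⁷ W.
S = L/(4πd²) = 7250 W m⁻².
From T_eq⁴ = S(1−A)/(4σ): 1−A = 4σT_eq⁴/S.
1−A = 4 × 5.67×10⁻⁸ × (374)⁴ / 7250 = 0.612.

A ≈ 0.39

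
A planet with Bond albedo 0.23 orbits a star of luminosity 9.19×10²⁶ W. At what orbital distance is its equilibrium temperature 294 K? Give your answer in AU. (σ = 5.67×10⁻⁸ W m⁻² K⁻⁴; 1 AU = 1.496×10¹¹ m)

From T_eq⁴ = L(1−A)/(16πσd²): d = √[L(1−A)/(16πσT_eq⁴)].
d = √[9.19×10²⁶ × 0.77 / (16π × 5.67×10⁻⁸ × (294)⁴)] = 1.82×10¹¹ m = 1.22 AU.

d ≈ 1.22 AU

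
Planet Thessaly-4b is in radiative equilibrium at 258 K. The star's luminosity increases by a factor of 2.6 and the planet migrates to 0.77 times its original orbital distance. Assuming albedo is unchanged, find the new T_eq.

T_eq ≈ 373 K

T_eq ∝ L^(1/4) · d^(−1/2).
T′ = 258 × 2.6^(1/4) / 0.77^(1/2) = 373 K.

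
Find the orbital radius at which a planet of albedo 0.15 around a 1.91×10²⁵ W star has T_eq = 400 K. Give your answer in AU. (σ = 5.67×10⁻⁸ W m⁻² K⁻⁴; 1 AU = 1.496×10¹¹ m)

d ≈ 0.0997 AU

From T_eq⁴ = L(1−A)/(16πσd²): d = √[L(1−A)/(16πσT_eq⁴)].
d = √[1.91×10²⁵ × 0.85 / (16π × 5.67×10⁻⁸ × (400)⁴)] = 1.49×10¹⁰ m = 0.0997 AU.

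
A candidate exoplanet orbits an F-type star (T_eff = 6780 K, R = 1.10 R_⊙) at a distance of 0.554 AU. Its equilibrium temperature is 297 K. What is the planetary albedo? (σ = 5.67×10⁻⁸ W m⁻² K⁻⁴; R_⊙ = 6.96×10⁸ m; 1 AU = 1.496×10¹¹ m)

R_⋆ = 1.10 × 6.96×10⁸ = 7.66×10⁸ m.
d = 0.554 AU = 8.29×10¹⁰ m.
L = 4πR_⋆²σT_⋆⁴ = 4π(7.66×10⁸)² × 5.67×10⁻⁸ × (6780)⁴ = 8.83×10²⁶ W.
S = L/(4πd²) = 1.02×10⁴ W m⁻².
From T_eq⁴ = S(1−A)/(4σ): 1−A = 4σT_eq⁴/S.
1−A = 4 × 5.67×10⁻⁸ × (297)⁴ / 1.02×10⁴ = 0.173.

A ≈ 0.83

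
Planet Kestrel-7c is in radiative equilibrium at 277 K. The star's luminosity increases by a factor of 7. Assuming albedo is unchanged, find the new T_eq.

T_eq ≈ 451 K

T_eq ∝ L^(1/4) · d^(−1/2).
T′ = 277 × 7^(1/4) = 451 K.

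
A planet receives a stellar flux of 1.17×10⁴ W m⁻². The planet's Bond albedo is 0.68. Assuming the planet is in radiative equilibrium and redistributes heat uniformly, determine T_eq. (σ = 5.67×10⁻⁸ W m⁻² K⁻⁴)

T_eq ≈ 358 K

Energy balance: absorbed = emitted ⇒ πR²·S(1−A) = 4πR²·σT_eq⁴, so T_eq⁴ = S(1−A)/(4σ).
T_eq = [1.17×10⁴ × 0.32 / (4 × 5.67×10⁻⁸)]^(1/4) = (1.65×10¹⁰)^(1/4) = 358 K.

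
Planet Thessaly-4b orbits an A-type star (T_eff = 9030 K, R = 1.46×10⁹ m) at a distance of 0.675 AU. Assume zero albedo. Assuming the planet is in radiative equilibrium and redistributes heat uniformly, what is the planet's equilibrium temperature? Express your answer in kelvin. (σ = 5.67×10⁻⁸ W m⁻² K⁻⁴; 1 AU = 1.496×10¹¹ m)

T_eq ≈ 768 K

d = 0.675 AU = 1.01×10¹¹ m.
L = 4πR_⋆²σT_⋆⁴ = 4π(1.46×10⁹)² × 5.67×10⁻⁸ × (9030)⁴ = 1.01×10²⁸ W.
S = L/(4πd²) = 7.88×10⁴ W m⁻².
Energy balance: absorbed = emitted ⇒ πR²·S(1−A) = 4πR²·σT_eq⁴, so T_eq⁴ = S(1−A)/(4σ).
T_eq = [7.88×10⁴ × 1.00 / (4 × 5.67×10⁻⁸)]^(1/4) = (3.47×10¹¹)^(1/4) = 768 K.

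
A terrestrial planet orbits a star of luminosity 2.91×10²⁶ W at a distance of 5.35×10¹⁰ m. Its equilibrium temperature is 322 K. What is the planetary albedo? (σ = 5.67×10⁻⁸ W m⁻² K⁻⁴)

Flux: S = L/(4πd²) = 2.91×10²⁶/(4π×(5.35×10¹⁰)²) = 8090 W m⁻².
From T_eq⁴ = S(1−A)/(4σ): 1−A = 4σT_eq⁴/S.
1−A = 4 × 5.67×10⁻⁸ × (322)⁴ / 8090 = 0.301.

A ≈ 0.70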